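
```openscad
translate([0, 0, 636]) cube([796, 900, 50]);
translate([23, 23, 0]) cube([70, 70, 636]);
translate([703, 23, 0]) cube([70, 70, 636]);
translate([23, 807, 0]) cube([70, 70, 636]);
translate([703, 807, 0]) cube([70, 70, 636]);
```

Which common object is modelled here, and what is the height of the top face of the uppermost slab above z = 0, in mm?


A table. The table height is 686 mm.

A 796×900×50 slab sits at z = 636 on four 70 mm square posts — a table. The top surface is at 636 + 50 = 686 mm.


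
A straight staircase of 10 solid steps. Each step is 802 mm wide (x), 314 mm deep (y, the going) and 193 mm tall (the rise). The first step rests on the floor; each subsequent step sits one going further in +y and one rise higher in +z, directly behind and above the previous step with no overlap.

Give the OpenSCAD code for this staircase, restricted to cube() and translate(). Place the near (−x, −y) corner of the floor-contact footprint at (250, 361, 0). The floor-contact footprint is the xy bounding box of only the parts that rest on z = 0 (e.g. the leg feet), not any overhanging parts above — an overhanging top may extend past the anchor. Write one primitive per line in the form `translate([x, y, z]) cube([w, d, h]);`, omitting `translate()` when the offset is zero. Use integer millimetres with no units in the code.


translate([250, 361, 0]) cube([802, 314, 193]);
translate([250, 675, 193]) cube([802, 314, 193]);
translate([250, 989, 386]) cube([802, 314, 193]);
translate([250, 1303, 579]) cube([802, 314, 193]);
translate([250, 1617, 772]) cube([802, 314, 193]);
translate([250, 1931, 965]) cube([802, 314, 193]);
translate([250, 2245, 1158]) cube([802, 314, 193]);
translate([250, 2559, 1351]) cube([802, 314, 193]);
translate([250, 2873, 1544]) cube([802, 314, 193]);
translate([250, 3187, 1737]) cube([802, 314, 193]);


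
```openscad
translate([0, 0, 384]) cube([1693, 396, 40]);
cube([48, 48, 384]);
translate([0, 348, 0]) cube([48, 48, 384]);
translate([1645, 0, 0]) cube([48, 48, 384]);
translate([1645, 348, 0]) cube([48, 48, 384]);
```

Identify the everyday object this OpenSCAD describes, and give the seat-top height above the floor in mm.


A bench. The seat-top height is 424 mm.

A long slab on four corner posts — a bench. The slab sits at z = 384 with thickness 40, so the top is 384 + 40 = 424 mm.


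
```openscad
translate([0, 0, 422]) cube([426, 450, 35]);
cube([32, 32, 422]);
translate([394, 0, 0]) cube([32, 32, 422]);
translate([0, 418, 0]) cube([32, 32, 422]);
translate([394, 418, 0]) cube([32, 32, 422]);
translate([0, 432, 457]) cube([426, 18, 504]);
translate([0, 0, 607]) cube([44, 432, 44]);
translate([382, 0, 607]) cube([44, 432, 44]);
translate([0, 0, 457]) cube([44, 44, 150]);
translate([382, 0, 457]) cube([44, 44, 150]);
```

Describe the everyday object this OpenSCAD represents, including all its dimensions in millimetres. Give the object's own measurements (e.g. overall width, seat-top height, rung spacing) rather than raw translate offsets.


A chair. The seat is a 426×450×35 mm slab with its top at z = 457 mm, on four 32×32 mm corner legs (flush with the seat edges, standing on z = 0). A flat backrest 18 mm thick, 504 mm tall, spans the full seat width and rises from the seat top along its +y edge, rear face flush with the rear of the seat. Two armrests of 44×44 mm section run along each side from the seat's front edge to the front of the backrest, top faces 194 mm above the seat top and outer faces flush with the seat's x-edges; a 44×44 mm post under the front of each armrest stands on the seat at the front corner.


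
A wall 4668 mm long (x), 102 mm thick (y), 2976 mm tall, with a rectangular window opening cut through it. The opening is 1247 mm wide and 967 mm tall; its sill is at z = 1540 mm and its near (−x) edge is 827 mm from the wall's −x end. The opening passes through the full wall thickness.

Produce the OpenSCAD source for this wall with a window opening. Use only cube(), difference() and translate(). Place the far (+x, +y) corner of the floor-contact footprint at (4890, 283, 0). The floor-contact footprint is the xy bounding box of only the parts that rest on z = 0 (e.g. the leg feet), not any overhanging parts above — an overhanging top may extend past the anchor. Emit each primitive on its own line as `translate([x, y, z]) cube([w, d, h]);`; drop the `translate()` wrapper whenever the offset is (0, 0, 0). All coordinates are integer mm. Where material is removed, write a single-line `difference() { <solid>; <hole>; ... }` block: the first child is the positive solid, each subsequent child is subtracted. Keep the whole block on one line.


difference() { translate([222, 181, 0]) cube([4668, 102, 2976]); translate([1049, 181, 1540]) cube([1247, 102, 967]); }


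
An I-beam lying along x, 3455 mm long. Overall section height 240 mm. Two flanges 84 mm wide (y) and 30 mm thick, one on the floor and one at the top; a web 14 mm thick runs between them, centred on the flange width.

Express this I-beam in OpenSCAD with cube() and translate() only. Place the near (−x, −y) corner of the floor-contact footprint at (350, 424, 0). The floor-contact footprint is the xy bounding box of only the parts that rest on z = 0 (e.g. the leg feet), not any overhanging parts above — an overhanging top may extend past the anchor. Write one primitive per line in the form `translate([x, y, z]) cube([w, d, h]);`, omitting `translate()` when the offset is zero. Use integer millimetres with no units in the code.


translate([350, 424, 0]) cube([3455, 84, 30]);
translate([350, 459, 30]) cube([3455, 14, 180]);
translate([350, 424, 210]) cube([3455, 84, 30]);


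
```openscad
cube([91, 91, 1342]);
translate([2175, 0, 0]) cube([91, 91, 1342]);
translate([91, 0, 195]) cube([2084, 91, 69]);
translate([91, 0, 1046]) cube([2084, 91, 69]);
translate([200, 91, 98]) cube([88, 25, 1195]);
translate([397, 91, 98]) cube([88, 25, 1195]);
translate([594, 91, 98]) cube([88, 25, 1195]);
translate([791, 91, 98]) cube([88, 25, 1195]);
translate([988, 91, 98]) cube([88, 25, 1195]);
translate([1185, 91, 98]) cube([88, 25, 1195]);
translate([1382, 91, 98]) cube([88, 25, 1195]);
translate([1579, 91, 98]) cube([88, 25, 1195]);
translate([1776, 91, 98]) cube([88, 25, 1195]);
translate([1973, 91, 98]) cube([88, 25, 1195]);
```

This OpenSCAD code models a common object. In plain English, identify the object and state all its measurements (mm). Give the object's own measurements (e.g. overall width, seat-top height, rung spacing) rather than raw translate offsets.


A fence section. Two 91×91 mm posts, 1342 mm tall, stand on the floor with a clear span of 2084 mm between their inner faces. Two horizontal rails of 91×69 mm section span the gap between the posts with their undersides at z = 195 mm and z = 1046 mm, flush with the posts' −y face. 10 pickets, each 88 mm wide, 25 mm thick and 1195 mm tall, are fixed to the +y face of the rails with their bottoms at z = 98 mm, spaced across the span with a 109 mm gap after the −x post and between neighbouring pickets, with 114 mm left before the +x post.


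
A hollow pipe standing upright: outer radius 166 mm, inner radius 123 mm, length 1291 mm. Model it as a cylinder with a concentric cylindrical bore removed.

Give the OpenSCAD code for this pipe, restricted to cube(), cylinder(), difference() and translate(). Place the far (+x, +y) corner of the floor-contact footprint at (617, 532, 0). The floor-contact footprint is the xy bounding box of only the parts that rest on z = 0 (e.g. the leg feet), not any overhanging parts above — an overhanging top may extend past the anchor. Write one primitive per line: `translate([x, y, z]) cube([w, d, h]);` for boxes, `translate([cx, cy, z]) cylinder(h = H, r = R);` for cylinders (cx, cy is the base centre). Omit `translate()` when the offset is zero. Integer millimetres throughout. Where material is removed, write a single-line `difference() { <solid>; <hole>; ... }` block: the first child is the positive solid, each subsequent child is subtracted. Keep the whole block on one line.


difference() { translate([451, 366, 0]) cylinder(h = 1291, r = 166); translate([451, 366, 0]) cylinder(h = 1291, r = 123); }


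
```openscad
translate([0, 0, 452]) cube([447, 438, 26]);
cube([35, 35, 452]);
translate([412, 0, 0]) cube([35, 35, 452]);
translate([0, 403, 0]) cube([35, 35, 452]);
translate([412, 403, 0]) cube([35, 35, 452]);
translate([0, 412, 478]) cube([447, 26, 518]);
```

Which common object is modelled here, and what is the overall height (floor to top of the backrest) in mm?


A chair. The overall height is 996 mm.

A slab on four corner posts with a tall panel at the back — a chair. The seat slab sits at z = 452 with thickness 26, and the 518 mm backrest starts at the seat top, so the overall height is 452 + 26 + 518 = 996 mm.


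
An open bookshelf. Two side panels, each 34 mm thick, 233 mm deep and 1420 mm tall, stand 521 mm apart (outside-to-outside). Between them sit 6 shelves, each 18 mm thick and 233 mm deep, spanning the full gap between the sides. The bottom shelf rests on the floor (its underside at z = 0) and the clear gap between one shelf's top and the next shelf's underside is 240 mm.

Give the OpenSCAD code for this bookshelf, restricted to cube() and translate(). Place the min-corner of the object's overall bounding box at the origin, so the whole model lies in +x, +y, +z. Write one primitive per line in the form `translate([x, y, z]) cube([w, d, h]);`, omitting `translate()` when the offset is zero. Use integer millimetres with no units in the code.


cube([34, 233, 1420]);
translate([487, 0, 0]) cube([34, 233, 1420]);
translate([34, 0, 0]) cube([453, 233, 18]);
translate([34, 0, 258]) cube([453, 233, 18]);
translate([34, 0, 516]) cube([453, 233, 18]);
translate([34, 0, 774]) cube([453, 233, 18]);
translate([34, 0, 1032]) cube([453, 233, 18]);
translate([34, 0, 1290]) cube([453, 233, 18]);


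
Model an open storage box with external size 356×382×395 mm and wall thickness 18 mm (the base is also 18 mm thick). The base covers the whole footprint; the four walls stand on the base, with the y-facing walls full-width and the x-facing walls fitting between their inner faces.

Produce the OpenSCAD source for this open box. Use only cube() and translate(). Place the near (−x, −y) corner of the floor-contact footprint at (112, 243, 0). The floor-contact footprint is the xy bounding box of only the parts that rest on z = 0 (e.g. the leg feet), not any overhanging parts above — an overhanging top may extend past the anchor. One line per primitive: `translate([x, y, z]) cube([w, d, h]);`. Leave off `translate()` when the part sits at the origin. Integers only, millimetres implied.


translate([112, 243, 0]) cube([356, 382, 18]);
translate([112, 243, 18]) cube([356, 18, 377]);
translate([112, 607, 18]) cube([356, 18, 377]);
translate([112, 261, 18]) cube([18, 346, 377]);
translate([450, 261, 18]) cube([18, 346, 377]);


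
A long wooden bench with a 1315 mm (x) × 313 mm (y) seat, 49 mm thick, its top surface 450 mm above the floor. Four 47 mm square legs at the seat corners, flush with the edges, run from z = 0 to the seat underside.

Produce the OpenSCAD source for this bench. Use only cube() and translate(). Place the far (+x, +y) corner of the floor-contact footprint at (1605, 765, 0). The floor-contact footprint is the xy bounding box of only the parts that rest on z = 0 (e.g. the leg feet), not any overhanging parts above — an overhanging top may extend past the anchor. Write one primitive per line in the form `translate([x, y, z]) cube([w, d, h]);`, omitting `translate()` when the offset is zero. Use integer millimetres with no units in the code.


translate([290, 452, 401]) cube([1315, 313, 49]);
translate([290, 452, 0]) cube([47, 47, 401]);
translate([290, 718, 0]) cube([47, 47, 401]);
translate([1558, 452, 0]) cube([47, 47, 401]);
translate([1558, 718, 0]) cube([47, 47, 401]);


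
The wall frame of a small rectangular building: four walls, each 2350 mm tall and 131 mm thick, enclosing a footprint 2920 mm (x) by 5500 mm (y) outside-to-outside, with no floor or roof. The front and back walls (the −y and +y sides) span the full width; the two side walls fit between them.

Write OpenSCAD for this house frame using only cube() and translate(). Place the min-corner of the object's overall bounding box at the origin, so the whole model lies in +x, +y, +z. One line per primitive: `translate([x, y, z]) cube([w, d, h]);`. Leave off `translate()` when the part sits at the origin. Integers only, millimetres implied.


cube([2920, 131, 2350]);
translate([0, 5369, 0]) cube([2920, 131, 2350]);
translate([0, 131, 0]) cube([131, 5238, 2350]);
translate([2789, 131, 0]) cube([131, 5238, 2350]);


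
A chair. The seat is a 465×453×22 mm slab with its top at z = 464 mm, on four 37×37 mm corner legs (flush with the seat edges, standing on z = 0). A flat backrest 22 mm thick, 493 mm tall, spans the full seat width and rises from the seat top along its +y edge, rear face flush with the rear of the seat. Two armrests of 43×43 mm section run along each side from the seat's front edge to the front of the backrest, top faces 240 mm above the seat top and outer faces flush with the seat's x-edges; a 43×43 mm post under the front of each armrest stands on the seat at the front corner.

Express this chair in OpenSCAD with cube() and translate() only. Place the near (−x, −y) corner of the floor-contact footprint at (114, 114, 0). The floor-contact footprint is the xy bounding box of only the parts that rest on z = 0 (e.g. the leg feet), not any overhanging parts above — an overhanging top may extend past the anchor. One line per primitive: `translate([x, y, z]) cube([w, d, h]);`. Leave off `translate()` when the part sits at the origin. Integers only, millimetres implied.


translate([114, 114, 442]) cube([465, 453, 22]);
translate([114, 114, 0]) cube([37, 37, 442]);
translate([542, 114, 0]) cube([37, 37, 442]);
translate([114, 530, 0]) cube([37, 37, 442]);
translate([542, 530, 0]) cube([37, 37, 442]);
translate([114, 545, 464]) cube([465, 22, 493]);
translate([114, 114, 661]) cube([43, 431, 43]);
translate([536, 114, 661]) cube([43, 431, 43]);
translate([114, 114, 464]) cube([43, 43, 197]);
translate([536, 114, 464]) cube([43, 43, 197]);


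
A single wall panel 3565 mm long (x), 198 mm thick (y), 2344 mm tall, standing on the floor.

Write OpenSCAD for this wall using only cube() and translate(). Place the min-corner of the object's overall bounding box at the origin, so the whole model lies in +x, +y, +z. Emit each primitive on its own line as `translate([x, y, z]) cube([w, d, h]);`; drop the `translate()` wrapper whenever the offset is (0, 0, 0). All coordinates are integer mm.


cube([3565, 198, 2344]);


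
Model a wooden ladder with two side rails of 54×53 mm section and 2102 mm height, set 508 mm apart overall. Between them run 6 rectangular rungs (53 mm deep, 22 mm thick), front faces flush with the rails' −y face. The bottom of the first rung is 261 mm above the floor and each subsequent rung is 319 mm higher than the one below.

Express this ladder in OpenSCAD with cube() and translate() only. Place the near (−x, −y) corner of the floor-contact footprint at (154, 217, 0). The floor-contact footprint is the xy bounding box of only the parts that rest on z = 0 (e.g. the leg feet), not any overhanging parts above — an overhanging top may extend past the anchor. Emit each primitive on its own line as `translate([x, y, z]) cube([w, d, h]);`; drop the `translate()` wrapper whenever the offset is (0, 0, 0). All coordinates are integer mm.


translate([154, 217, 0]) cube([54, 53, 2102]);
translate([608, 217, 0]) cube([54, 53, 2102]);
translate([208, 217, 261]) cube([400, 53, 22]);
translate([208, 217, 580]) cube([400, 53, 22]);
translate([208, 217, 899]) cube([400, 53, 22]);
translate([208, 217, 1218]) cube([400, 53, 22]);
translate([208, 217, 1537]) cube([400, 53, 22]);
translate([208, 217, 1856]) cube([400, 53, 22]);


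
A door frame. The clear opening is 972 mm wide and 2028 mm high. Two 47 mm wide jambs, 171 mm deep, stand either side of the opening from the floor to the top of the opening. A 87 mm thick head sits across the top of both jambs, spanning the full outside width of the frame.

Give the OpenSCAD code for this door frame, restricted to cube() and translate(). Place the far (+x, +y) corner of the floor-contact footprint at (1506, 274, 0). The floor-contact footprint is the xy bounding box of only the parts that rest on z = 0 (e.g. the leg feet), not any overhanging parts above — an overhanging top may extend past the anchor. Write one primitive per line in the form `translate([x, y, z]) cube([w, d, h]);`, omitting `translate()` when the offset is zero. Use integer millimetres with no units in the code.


translate([440, 103, 0]) cube([47, 171, 2028]);
translate([1459, 103, 0]) cube([47, 171, 2028]);
translate([440, 103, 2028]) cube([1066, 171, 87]);


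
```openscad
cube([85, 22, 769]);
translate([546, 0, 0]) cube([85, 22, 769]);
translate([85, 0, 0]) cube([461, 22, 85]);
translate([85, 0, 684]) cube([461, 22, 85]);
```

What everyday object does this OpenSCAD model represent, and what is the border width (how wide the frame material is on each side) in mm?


A picture frame. The border width is 85 mm.

Four thin pieces enclosing a rectangular opening — a picture frame. The two full-height stiles are 769 mm tall; the top rail sits at z = 684 and is 85 mm tall, so the border above the opening is 769 − 684 = 85 mm, matching the stile x-width.


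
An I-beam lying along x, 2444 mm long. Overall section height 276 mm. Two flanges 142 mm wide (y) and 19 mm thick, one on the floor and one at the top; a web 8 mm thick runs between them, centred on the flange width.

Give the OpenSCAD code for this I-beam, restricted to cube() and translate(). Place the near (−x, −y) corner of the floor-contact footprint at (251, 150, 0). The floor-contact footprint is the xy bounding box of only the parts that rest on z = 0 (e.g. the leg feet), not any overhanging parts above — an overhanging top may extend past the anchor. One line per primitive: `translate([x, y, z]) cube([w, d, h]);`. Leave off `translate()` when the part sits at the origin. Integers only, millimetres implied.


translate([251, 150, 0]) cube([2444, 142, 19]);
translate([251, 217, 19]) cube([2444, 8, 238]);
translate([251, 150, 257]) cube([2444, 142, 19]);


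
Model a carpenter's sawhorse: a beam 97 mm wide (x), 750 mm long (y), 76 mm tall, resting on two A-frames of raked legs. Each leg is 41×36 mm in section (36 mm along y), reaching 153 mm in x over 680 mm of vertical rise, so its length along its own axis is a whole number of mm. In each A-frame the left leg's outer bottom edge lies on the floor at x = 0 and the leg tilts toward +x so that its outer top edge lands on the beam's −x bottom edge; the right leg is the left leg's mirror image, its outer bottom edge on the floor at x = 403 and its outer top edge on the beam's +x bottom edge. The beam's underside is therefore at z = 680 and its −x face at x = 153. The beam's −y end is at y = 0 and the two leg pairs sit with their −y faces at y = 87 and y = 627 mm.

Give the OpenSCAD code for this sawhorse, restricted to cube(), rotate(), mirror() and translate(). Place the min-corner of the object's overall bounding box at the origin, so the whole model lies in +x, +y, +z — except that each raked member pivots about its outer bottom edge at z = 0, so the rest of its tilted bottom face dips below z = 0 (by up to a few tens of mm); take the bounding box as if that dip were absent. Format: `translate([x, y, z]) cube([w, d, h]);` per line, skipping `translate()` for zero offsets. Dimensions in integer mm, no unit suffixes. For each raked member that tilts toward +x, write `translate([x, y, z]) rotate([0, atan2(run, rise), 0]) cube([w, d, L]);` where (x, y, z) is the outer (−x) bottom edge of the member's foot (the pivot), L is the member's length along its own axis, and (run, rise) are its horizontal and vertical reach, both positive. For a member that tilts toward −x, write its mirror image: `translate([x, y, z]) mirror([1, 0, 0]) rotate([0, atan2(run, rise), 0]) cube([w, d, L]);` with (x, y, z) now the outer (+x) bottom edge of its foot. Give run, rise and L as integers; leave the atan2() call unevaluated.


// leg length = √(153² + 680²) = 697
// right-leg outer foot x = 2·153 + 97 = 403
// beam min-corner = (153, 0, 680)
translate([153, 0, 680]) cube([97, 750, 76]);
translate([0, 87, 0]) rotate([0, atan2(153, 680), 0]) cube([41, 36, 697]);
translate([403, 87, 0]) mirror([1, 0, 0]) rotate([0, atan2(153, 680), 0]) cube([41, 36, 697]);
translate([0, 627, 0]) rotate([0, atan2(153, 680), 0]) cube([41, 36, 697]);
translate([403, 627, 0]) mirror([1, 0, 0]) rotate([0, atan2(153, 680), 0]) cube([41, 36, 697]);


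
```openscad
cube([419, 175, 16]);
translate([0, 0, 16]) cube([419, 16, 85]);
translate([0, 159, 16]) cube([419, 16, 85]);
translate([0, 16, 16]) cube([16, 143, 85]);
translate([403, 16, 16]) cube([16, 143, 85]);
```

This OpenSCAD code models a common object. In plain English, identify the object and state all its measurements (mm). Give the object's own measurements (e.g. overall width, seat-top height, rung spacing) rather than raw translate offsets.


An open-topped rectangular box: outside dimensions 419×175×101 mm, with a uniform wall and base thickness of 16 mm. The base is a full 419×175 slab on the floor; four walls sit on top of the base. The front and back walls (the −y and +y sides) span the full width; the two side walls fit between them.


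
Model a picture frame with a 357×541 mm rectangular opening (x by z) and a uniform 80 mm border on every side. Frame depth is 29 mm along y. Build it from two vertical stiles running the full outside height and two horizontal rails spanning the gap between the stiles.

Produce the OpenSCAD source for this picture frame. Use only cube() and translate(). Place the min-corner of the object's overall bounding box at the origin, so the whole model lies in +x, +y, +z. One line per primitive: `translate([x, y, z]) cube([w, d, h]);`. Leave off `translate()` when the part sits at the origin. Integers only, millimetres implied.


cube([80, 29, 701]);
translate([437, 0, 0]) cube([80, 29, 701]);
translate([80, 0, 0]) cube([357, 29, 80]);
translate([80, 0, 621]) cube([357, 29, 80]);


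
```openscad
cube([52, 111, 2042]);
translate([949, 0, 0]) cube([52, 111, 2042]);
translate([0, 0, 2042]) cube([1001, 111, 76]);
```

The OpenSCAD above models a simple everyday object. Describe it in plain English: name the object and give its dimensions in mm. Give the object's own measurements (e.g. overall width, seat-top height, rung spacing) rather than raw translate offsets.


A door frame. The clear opening is 897 mm wide and 2042 mm high. Two 52 mm wide jambs, 111 mm deep, stand either side of the opening from the floor to the top of the opening. A 76 mm thick head sits across the top of both jambs, spanning the full outside width of the frame.


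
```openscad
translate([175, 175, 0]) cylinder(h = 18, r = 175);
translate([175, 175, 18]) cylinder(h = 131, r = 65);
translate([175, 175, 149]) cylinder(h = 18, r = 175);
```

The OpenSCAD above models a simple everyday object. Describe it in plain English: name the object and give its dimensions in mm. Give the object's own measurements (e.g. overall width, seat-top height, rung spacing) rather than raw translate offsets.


A spool: two coaxial disc flanges of radius 175 mm and thickness 18 mm, joined by a core cylinder of radius 65 mm and height 131 mm. The lower flange rests on z = 0 and the three cylinders share a vertical axis.


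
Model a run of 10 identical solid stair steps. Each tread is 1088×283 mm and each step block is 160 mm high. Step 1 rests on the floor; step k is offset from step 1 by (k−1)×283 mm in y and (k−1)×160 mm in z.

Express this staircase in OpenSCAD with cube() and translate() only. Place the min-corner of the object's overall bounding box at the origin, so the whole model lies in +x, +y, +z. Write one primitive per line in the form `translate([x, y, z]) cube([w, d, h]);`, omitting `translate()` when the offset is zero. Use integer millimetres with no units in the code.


cube([1088, 283, 160]);
translate([0, 283, 160]) cube([1088, 283, 160]);
translate([0, 566, 320]) cube([1088, 283, 160]);
translate([0, 849, 480]) cube([1088, 283, 160]);
translate([0, 1132, 640]) cube([1088, 283, 160]);
translate([0, 1415, 800]) cube([1088, 283, 160]);
translate([0, 1698, 960]) cube([1088, 283, 160]);
translate([0, 1981, 1120]) cube([1088, 283, 160]);
translate([0, 2264, 1280]) cube([1088, 283, 160]);
translate([0, 2547, 1440]) cube([1088, 283, 160]);


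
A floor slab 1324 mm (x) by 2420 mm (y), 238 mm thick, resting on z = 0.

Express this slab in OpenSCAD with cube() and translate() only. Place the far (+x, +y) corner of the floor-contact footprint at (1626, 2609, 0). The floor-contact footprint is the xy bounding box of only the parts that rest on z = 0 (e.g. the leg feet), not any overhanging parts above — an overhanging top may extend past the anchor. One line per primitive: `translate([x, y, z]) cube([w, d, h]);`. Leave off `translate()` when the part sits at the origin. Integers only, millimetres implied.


translate([302, 189, 0]) cube([1324, 2420, 238]);


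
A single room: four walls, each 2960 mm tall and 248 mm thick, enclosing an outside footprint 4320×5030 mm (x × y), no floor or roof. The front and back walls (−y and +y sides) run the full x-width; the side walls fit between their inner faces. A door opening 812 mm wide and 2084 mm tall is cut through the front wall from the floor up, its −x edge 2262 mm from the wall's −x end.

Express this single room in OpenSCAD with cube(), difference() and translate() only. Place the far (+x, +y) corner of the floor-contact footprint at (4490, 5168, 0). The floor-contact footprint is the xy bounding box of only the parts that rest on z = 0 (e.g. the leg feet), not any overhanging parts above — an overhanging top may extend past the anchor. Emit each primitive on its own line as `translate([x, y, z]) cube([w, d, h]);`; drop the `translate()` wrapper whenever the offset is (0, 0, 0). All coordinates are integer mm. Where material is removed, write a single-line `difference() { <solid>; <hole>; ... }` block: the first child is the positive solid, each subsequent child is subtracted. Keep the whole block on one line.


difference() { translate([170, 138, 0]) cube([4320, 248, 2960]); translate([2432, 138, 0]) cube([812, 248, 2084]); }
translate([170, 4920, 0]) cube([4320, 248, 2960]);
translate([170, 386, 0]) cube([248, 4534, 2960]);
translate([4242, 386, 0]) cube([248, 4534, 2960]);


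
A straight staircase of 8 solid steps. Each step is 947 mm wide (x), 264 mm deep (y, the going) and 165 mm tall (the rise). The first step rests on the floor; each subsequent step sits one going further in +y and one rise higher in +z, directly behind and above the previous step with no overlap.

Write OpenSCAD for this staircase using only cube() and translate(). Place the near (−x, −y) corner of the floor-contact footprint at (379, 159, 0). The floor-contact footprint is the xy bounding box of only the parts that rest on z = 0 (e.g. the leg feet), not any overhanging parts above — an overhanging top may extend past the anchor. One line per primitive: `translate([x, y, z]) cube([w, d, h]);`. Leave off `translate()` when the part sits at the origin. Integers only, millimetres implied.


translate([379, 159, 0]) cube([947, 264, 165]);
translate([379, 423, 165]) cube([947, 264, 165]);
translate([379, 687, 330]) cube([947, 264, 165]);
translate([379, 951, 495]) cube([947, 264, 165]);
translate([379, 1215, 660]) cube([947, 264, 165]);
translate([379, 1479, 825]) cube([947, 264, 165]);
translate([379, 1743, 990]) cube([947, 264, 165]);
translate([379, 2007, 1155]) cube([947, 264, 165]);


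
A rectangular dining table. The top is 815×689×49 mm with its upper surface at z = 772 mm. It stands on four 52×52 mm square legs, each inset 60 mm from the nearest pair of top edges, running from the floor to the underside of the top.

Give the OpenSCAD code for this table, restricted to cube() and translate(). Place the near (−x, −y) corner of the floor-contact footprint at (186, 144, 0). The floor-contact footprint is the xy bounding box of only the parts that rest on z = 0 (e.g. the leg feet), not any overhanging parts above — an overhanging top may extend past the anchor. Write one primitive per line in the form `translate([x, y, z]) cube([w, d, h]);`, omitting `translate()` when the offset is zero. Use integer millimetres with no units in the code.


translate([126, 84, 723]) cube([815, 689, 49]);
translate([186, 144, 0]) cube([52, 52, 723]);
translate([829, 144, 0]) cube([52, 52, 723]);
translate([186, 661, 0]) cube([52, 52, 723]);
translate([829, 661, 0]) cube([52, 52, 723]);


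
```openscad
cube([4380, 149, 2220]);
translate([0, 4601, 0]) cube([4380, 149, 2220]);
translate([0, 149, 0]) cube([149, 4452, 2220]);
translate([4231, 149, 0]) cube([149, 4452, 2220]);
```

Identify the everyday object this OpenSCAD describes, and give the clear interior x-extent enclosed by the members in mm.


A house (or room) frame. The interior width is 4082 mm.

Four 2220 mm walls enclosing a rectangle with no floor or roof — a room or house frame. Outside width is 4380 mm and wall thickness is 149 mm, so the interior width is 4380 − 2 × 149 = 4082 mm.


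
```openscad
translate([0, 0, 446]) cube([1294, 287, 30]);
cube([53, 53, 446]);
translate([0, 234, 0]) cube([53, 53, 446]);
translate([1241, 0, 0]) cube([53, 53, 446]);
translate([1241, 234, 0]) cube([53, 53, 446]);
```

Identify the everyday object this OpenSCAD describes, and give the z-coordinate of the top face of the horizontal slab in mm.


A bench. The seat-top height is 476 mm.

A long slab on four corner posts — a bench. The slab sits at z = 446 with thickness 30, so the top is 446 + 30 = 476 mm.


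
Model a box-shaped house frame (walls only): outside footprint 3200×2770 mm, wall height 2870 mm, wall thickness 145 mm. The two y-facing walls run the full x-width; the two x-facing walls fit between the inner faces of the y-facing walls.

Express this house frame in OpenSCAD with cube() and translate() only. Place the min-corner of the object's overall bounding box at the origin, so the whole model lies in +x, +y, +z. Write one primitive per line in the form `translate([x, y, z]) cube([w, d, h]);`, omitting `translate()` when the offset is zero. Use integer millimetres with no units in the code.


cube([3200, 145, 2870]);
translate([0, 2625, 0]) cube([3200, 145, 2870]);
translate([0, 145, 0]) cube([145, 2480, 2870]);
translate([3055, 145, 0]) cube([145, 2480, 2870]);


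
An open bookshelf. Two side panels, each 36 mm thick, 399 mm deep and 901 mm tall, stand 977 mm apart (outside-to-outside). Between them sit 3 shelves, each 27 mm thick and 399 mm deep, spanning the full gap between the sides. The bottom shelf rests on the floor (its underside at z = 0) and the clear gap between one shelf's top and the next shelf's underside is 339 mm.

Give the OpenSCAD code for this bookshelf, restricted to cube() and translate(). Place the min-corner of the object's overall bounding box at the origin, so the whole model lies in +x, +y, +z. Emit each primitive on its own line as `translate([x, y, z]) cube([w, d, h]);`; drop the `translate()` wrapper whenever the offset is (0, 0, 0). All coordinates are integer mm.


cube([36, 399, 901]);
translate([941, 0, 0]) cube([36, 399, 901]);
translate([36, 0, 0]) cube([905, 399, 27]);
translate([36, 0, 366]) cube([905, 399, 27]);
translate([36, 0, 732]) cube([905, 399, 27]);


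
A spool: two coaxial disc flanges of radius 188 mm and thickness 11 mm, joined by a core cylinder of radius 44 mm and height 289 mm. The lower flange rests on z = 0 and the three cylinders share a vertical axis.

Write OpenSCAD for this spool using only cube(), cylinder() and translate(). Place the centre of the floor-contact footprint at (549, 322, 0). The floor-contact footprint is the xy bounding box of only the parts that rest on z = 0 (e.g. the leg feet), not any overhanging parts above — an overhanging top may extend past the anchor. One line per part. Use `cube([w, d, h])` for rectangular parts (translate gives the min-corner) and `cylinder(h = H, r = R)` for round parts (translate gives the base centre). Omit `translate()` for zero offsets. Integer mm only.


translate([549, 322, 0]) cylinder(h = 11, r = 188);
translate([549, 322, 11]) cylinder(h = 289, r = 44);
translate([549, 322, 300]) cylinder(h = 11, r = 188);


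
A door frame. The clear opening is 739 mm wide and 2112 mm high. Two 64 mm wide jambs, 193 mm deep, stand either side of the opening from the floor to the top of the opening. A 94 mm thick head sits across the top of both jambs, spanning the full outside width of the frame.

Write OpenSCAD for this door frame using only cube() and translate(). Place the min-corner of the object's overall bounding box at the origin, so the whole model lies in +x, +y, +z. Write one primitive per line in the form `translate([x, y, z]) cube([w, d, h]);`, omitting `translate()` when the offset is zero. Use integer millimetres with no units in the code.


cube([64, 193, 2112]);
translate([803, 0, 0]) cube([64, 193, 2112]);
translate([0, 0, 2112]) cube([867, 193, 94]);


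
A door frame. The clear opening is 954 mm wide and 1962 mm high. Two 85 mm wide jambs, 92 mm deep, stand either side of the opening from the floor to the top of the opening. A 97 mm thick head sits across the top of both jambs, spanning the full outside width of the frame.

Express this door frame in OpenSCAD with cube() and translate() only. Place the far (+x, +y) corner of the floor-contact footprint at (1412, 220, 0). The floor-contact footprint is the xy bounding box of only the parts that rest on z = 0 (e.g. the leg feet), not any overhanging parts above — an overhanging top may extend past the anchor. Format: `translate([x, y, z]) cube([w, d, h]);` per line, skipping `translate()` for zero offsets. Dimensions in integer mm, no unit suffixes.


translate([288, 128, 0]) cube([85, 92, 1962]);
translate([1327, 128, 0]) cube([85, 92, 1962]);
translate([288, 128, 1962]) cube([1124, 92, 97]);


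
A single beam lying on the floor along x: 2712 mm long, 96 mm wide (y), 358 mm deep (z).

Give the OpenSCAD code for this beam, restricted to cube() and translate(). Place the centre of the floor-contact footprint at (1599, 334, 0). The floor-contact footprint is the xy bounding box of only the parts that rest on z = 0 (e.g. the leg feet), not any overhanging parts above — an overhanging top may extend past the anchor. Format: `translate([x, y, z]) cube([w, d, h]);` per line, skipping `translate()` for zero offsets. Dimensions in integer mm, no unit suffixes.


translate([243, 286, 0]) cube([2712, 96, 358]);


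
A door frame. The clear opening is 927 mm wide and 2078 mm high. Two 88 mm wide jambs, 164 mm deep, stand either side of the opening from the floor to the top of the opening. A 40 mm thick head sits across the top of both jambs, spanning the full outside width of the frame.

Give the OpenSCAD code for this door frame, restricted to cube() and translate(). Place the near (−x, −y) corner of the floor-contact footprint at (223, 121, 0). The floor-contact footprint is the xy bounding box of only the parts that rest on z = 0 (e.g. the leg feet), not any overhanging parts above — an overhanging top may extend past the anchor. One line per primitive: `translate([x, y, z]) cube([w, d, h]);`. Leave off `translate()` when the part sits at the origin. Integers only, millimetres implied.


translate([223, 121, 0]) cube([88, 164, 2078]);
translate([1238, 121, 0]) cube([88, 164, 2078]);
translate([223, 121, 2078]) cube([1103, 164, 40]);


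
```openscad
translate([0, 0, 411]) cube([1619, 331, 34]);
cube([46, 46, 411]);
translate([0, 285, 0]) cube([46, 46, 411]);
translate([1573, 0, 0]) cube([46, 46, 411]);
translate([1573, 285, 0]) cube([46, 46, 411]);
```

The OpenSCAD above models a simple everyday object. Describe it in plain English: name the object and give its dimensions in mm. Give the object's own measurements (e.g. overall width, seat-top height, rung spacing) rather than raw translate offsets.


A long wooden bench with a 1619 mm (x) × 331 mm (y) seat, 34 mm thick, its top surface 445 mm above the floor. Four 46 mm square legs at the seat corners, flush with the edges, run from z = 0 to the seat underside.


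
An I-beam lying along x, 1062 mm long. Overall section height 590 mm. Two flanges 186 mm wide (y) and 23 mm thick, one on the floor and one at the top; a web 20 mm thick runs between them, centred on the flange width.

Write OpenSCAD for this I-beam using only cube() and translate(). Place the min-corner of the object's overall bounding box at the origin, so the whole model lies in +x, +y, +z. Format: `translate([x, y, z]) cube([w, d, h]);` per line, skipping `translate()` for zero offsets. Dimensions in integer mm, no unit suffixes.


cube([1062, 186, 23]);
translate([0, 83, 23]) cube([1062, 20, 544]);
translate([0, 0, 567]) cube([1062, 186, 23]);


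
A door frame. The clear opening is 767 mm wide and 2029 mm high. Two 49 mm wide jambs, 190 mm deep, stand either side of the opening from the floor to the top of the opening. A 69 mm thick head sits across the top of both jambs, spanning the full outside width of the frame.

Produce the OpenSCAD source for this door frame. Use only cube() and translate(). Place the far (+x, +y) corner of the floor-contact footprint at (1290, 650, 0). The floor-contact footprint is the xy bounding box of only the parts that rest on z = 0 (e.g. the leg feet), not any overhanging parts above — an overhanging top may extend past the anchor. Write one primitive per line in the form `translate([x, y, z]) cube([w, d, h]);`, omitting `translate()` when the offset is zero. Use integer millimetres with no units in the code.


translate([425, 460, 0]) cube([49, 190, 2029]);
translate([1241, 460, 0]) cube([49, 190, 2029]);
translate([425, 460, 2029]) cube([865, 190, 69]);


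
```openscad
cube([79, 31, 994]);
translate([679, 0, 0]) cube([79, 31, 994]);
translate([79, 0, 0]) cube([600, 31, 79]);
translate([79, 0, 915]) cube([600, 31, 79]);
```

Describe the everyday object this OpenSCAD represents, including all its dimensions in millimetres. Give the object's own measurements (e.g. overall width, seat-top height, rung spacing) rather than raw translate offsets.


A rectangular picture frame lying in the x–z plane (depth along y). The opening is 600 mm wide (x) by 836 mm tall (z), surrounded by a border 79 mm wide on all four sides. The frame is 31 mm deep and is made of two full-height vertical stiles with two horizontal rails fitted between them.


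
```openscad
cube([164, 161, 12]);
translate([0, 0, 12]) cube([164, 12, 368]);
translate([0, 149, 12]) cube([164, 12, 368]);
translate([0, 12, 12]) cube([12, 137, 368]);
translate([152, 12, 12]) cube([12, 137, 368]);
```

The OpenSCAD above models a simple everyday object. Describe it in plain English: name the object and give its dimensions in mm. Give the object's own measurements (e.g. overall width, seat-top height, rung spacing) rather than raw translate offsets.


An open-topped rectangular box: outside dimensions 164×161×380 mm, with a uniform wall and base thickness of 12 mm. The base is a full 164×161 slab on the floor; four walls sit on top of the base. The front and back walls (the −y and +y sides) span the full width; the two side walls fit between them.


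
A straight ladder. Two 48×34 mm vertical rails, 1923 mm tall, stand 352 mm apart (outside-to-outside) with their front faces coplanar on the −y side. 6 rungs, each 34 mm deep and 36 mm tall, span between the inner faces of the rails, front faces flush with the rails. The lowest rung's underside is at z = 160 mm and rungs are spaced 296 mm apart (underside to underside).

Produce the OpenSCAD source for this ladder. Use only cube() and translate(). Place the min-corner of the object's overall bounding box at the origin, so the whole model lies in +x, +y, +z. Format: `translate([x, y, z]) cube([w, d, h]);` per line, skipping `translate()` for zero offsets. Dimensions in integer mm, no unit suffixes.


cube([48, 34, 1923]);
translate([304, 0, 0]) cube([48, 34, 1923]);
translate([48, 0, 160]) cube([256, 34, 36]);
translate([48, 0, 456]) cube([256, 34, 36]);
translate([48, 0, 752]) cube([256, 34, 36]);
translate([48, 0, 1048]) cube([256, 34, 36]);
translate([48, 0, 1344]) cube([256, 34, 36]);
translate([48, 0, 1640]) cube([256, 34, 36]);
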